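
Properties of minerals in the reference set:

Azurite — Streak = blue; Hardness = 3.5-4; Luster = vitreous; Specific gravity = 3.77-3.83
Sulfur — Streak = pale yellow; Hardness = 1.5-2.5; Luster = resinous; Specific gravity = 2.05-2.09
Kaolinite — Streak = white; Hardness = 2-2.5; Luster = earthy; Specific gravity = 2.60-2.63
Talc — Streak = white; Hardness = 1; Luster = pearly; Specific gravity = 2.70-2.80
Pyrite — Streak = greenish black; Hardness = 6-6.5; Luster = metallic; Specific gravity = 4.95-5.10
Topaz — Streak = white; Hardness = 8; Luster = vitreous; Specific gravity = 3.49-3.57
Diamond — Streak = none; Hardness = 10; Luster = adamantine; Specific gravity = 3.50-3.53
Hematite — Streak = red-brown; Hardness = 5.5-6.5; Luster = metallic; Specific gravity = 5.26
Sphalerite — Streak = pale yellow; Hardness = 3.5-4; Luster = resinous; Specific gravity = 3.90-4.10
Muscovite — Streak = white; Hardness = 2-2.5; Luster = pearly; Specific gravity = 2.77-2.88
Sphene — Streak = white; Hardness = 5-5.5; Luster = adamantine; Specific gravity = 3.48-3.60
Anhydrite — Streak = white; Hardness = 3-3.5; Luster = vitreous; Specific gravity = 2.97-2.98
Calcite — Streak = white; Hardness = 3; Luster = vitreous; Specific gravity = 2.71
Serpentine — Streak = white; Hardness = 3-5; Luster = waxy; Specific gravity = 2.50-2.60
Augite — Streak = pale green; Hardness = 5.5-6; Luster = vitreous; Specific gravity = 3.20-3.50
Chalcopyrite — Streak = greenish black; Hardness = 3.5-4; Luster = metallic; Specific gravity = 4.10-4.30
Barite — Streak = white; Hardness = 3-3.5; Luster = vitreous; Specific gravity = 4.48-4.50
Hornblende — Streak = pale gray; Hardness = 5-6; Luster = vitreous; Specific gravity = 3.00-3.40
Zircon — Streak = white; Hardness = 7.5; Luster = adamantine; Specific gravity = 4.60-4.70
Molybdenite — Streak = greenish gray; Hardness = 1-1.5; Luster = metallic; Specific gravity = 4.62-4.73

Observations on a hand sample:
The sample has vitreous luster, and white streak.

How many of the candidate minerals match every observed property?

Vitreous luster: Azurite, Topaz, Anhydrite, Calcite, Augite, Barite, Hornblende remain.
White streak is inconsistent with Azurite, Augite, Hornblende.
Consistent with every observation: Anhydrite, Barite, Calcite, Topaz.
That is 4 minerals.

4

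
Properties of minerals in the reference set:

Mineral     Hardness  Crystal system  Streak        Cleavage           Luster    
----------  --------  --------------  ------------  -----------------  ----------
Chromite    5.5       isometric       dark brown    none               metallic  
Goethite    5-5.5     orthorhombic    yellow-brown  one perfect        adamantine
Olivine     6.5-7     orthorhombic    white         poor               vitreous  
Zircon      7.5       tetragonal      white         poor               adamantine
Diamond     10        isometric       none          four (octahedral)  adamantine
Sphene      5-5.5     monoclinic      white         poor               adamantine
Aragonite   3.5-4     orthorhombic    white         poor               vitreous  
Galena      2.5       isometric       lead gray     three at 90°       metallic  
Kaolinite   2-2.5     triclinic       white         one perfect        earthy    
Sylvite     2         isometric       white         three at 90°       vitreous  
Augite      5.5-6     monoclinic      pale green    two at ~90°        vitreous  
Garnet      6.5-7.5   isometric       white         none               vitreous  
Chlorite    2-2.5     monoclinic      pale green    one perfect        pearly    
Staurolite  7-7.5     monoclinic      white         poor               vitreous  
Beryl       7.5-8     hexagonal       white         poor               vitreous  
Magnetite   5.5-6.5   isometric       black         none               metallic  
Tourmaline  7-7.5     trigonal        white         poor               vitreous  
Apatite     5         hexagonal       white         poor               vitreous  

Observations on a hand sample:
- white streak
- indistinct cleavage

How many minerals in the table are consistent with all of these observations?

White streak — only Olivine, Zircon, Sphene, Aragonite, Kaolinite, Sylvite, Garnet, Staurolite, Beryl, Tourmaline, Apatite remain.
Indistinct cleavage rules out Kaolinite, Sylvite, Garnet.
Remaining candidates: Apatite, Aragonite, Beryl, Olivine, Sphene, Staurolite, Tourmaline, Zircon.
That is 8 minerals.

8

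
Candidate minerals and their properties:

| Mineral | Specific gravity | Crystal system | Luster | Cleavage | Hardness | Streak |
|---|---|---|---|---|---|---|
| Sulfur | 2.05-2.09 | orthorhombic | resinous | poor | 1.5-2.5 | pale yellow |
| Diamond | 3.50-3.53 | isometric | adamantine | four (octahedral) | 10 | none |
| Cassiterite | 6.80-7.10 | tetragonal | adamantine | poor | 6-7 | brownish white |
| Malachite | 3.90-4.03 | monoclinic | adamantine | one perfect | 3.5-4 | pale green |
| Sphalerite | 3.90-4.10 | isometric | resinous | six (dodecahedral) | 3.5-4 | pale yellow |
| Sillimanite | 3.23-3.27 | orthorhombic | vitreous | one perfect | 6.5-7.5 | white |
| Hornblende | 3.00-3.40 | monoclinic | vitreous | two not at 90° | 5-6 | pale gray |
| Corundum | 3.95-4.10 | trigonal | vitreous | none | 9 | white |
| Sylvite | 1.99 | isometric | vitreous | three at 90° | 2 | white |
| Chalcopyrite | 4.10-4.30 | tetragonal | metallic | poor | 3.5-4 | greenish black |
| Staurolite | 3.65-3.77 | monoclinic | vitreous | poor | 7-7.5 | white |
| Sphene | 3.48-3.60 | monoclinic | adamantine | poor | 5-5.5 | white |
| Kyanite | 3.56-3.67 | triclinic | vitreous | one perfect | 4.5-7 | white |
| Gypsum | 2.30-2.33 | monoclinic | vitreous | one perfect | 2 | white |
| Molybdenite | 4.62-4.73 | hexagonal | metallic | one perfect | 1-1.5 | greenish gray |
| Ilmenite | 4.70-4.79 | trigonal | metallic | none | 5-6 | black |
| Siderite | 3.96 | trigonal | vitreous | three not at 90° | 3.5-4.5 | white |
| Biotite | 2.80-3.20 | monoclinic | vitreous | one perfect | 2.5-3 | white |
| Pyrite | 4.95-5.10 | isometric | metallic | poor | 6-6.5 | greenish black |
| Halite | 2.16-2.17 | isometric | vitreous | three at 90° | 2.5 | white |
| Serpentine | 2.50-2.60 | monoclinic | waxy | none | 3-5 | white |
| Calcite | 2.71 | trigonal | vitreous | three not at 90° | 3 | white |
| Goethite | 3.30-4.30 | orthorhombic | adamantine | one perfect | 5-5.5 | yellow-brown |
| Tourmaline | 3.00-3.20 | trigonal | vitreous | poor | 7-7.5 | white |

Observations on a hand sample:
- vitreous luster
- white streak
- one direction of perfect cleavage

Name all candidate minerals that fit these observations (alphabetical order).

Biotite, Gypsum, Kyanite, Sillimanite

Vitreous luster — Sillimanite, Hornblende, Corundum, Sylvite, Staurolite, Kyanite, Gypsum, Siderite, Biotite, Halite, Calcite, Tourmaline remain.
White streak excludes Hornblende.
One direction of perfect cleavage — narrows the field to Sillimanite, Kyanite, Gypsum, Biotite.
Remaining candidates: Biotite, Gypsum, Kyanite, Sillimanite.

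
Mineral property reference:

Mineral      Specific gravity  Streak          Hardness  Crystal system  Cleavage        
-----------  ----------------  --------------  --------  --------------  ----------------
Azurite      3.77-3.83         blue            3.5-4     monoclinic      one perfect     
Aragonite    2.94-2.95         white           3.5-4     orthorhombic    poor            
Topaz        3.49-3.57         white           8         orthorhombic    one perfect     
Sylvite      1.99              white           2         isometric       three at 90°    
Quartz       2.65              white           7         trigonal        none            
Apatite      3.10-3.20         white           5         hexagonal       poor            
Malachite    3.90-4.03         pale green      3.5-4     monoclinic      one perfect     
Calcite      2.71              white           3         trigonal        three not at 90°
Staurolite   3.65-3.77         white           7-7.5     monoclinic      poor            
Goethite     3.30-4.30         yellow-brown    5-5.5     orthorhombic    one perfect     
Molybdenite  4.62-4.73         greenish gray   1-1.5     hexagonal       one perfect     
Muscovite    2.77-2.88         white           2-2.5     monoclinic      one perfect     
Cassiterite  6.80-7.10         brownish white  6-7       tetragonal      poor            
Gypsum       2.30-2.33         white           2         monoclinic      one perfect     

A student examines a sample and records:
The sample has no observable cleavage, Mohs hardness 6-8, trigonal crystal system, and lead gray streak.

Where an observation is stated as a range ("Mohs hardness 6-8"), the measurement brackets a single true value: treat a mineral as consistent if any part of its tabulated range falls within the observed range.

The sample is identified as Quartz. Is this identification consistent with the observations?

Inconsistent

No observable cleavage — consistent with Quartz (cleavage none).
Mohs hardness 6-8 — consistent with Quartz (hardness 7).
Trigonal crystal system — consistent with Quartz (trigonal system).
Lead gray streak — Quartz has white streak; which does not match.
The streak observation rules out Quartz.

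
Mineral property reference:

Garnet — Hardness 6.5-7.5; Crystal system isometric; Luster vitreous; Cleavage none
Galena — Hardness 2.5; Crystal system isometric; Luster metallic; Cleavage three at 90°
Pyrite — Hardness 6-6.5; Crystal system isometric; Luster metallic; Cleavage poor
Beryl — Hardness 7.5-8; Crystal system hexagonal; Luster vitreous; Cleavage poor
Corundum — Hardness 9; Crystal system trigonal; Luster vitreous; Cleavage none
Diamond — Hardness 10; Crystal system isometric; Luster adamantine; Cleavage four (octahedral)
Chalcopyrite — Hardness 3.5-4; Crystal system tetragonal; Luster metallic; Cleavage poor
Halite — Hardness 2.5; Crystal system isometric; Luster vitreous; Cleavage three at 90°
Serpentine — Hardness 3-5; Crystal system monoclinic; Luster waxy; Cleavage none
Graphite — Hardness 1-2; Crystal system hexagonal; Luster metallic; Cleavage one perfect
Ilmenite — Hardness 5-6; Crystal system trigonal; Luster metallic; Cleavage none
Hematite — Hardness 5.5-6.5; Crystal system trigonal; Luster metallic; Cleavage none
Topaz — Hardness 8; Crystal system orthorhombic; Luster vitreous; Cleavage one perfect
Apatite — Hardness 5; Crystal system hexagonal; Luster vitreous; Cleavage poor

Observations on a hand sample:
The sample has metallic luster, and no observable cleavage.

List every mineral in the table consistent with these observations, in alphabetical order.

Metallic luster — leaves Galena, Pyrite, Chalcopyrite, Graphite, Ilmenite, Hematite.
No observable cleavage — only Ilmenite, Hematite remain.
Remaining candidates: Hematite, Ilmenite.

Hematite, Ilmenite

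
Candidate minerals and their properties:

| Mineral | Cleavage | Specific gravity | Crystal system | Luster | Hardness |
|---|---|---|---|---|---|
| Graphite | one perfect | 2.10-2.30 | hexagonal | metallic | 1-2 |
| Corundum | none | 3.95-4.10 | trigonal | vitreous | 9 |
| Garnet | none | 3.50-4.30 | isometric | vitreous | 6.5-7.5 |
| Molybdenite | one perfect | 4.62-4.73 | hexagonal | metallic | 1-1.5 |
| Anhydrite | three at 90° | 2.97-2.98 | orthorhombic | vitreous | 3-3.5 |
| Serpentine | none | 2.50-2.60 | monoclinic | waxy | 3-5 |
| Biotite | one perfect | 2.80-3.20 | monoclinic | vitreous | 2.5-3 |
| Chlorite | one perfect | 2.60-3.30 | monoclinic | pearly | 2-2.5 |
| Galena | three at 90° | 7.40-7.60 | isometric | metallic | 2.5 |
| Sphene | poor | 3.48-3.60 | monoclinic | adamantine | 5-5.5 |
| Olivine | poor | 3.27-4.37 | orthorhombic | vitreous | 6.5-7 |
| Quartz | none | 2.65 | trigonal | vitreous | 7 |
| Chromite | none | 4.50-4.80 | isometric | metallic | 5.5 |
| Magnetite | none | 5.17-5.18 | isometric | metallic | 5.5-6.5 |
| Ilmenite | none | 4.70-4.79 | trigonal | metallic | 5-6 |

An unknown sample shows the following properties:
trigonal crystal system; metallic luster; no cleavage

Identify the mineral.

Trigonal crystal system: only Corundum, Quartz, Ilmenite remain.
Metallic luster: narrows the field to Ilmenite.
No cleavage: all remaining candidates fit.
The only mineral consistent with every observation is Ilmenite.

Ilmenite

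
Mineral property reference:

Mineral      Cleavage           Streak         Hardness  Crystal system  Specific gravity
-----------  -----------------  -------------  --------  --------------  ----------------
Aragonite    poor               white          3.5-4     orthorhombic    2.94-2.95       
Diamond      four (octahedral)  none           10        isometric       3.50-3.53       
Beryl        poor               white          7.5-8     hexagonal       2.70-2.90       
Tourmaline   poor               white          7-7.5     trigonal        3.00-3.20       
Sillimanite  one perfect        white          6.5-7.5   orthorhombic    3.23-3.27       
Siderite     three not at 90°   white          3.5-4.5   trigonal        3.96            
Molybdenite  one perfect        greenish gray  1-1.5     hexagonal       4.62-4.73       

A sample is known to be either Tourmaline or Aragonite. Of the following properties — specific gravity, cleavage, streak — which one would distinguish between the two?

Specific gravity: Tourmaline 3.00-3.20, Aragonite 2.94-2.95 — distinct.
Cleavage: both poor — no difference.
Streak: both white — no difference.
Specific gravity is the diagnostic property here.

specific gravity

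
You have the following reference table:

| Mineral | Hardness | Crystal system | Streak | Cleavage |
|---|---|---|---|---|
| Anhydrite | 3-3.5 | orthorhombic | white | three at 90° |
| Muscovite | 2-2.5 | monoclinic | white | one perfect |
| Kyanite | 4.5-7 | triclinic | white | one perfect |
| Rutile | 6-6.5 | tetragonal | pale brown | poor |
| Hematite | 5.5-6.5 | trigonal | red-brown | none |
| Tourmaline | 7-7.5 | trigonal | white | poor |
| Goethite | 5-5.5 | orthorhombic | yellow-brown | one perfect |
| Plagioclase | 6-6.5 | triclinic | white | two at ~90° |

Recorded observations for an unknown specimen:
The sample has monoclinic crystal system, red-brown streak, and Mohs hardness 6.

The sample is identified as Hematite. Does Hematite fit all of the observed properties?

Monoclinic crystal system — Hematite has trigonal system; a mismatch.
Red-brown streak — matches Hematite (red-brown streak).
Mohs hardness 6 — matches Hematite (hardness 5.5-6.5).
Crystal system alone is enough to reject Hematite.

Inconsistent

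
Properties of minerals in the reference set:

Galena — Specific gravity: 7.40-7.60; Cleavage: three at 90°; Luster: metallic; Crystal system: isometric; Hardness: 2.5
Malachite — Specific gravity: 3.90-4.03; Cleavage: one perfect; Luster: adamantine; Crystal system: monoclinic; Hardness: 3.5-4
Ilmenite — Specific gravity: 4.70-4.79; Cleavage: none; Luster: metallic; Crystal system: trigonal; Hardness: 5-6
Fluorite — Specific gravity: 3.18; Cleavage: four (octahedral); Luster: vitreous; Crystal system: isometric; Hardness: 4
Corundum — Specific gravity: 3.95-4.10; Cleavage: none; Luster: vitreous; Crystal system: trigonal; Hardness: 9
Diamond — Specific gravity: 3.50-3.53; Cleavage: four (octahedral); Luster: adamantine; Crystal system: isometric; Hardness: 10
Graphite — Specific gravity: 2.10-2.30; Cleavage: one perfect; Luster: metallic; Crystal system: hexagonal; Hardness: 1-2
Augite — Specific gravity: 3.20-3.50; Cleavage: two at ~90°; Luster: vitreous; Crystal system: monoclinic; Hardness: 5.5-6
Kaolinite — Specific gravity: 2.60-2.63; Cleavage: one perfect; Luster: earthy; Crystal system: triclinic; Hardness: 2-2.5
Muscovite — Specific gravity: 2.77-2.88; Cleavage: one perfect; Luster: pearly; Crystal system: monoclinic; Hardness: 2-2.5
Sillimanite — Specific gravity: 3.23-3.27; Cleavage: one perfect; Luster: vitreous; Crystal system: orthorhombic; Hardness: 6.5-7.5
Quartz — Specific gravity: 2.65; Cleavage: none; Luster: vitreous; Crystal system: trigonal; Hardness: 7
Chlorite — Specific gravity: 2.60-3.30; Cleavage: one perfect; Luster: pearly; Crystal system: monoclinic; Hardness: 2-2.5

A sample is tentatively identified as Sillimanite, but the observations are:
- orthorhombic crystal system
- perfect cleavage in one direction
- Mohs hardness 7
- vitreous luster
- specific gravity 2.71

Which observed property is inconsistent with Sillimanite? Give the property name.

specific gravity

Orthorhombic crystal system: Sillimanite has orthorhombic system — consistent.
Perfect cleavage in one direction: Sillimanite has cleavage one perfect — consistent.
Mohs hardness 7: Sillimanite has hardness 6.5-7.5 — consistent.
Vitreous luster: Sillimanite has vitreous luster — consistent.
Specific gravity 2.71: Sillimanite has SG 3.23-3.27 — does not match.
Only the specific gravity is inconsistent.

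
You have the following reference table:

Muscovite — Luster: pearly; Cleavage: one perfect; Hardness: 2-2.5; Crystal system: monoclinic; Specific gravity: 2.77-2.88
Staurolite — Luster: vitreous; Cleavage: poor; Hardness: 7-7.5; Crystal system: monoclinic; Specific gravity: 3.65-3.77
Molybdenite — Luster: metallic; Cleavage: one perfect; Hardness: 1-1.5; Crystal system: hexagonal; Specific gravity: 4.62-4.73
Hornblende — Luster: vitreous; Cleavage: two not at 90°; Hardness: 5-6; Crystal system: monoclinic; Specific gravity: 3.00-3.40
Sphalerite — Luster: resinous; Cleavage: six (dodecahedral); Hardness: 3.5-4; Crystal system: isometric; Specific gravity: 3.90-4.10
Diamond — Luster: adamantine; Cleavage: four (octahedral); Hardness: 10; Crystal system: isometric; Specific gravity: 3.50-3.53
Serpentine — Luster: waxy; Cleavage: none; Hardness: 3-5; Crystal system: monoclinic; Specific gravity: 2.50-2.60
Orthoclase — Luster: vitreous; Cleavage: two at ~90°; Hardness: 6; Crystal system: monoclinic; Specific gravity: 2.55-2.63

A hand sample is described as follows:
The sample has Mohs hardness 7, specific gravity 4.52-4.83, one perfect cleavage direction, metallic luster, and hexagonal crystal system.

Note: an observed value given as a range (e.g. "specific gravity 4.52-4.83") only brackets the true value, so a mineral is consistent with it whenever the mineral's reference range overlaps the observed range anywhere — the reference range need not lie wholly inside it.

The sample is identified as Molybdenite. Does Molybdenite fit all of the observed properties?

Mohs hardness 7 — Molybdenite has hardness 1-1.5; inconsistent.
Specific gravity 4.52-4.83 — consistent with Molybdenite (SG 4.62-4.73).
One perfect cleavage direction — consistent with Molybdenite (cleavage one perfect).
Metallic luster — consistent with Molybdenite (metallic luster).
Hexagonal crystal system — consistent with Molybdenite (hexagonal system).
Hardness alone is enough to reject Molybdenite.

No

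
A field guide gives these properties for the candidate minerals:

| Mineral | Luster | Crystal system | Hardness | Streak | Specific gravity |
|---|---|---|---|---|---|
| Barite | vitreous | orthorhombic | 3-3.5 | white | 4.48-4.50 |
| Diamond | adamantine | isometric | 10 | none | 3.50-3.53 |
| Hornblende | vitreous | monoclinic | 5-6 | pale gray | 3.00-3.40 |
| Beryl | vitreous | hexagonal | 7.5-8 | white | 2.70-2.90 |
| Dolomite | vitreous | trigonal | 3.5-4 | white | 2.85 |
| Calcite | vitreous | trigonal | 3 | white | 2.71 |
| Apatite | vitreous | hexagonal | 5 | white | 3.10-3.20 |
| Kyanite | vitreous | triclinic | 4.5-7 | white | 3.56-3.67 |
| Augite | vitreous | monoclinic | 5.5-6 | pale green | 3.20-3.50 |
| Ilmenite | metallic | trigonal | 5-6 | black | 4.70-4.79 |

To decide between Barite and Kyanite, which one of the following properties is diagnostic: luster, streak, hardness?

Luster: both vitreous — same for both.
Streak: both white — same for both.
Hardness: Barite 3-3.5, Kyanite 4.5-7 — these differ.
Only hardness differs between Barite and Kyanite among the listed tests.

hardness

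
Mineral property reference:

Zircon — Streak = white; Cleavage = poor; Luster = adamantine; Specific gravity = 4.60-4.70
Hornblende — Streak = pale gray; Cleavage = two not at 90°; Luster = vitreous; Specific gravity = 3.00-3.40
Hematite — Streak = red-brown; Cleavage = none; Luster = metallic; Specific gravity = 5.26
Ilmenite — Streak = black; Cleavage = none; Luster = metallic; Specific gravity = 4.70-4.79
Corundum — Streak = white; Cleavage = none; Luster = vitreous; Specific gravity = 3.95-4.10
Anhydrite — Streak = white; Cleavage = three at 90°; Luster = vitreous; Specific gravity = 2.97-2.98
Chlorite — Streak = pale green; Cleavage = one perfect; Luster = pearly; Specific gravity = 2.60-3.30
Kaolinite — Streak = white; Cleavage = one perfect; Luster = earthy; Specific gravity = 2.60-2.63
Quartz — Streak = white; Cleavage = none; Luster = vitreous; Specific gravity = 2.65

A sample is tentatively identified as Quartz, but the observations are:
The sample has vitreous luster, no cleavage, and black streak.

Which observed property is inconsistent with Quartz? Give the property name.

streak

Vitreous luster: Quartz has vitreous luster — consistent.
No cleavage: Quartz has cleavage none — consistent.
Black streak: Quartz has white streak — outside the reference range.
Only the streak is inconsistent.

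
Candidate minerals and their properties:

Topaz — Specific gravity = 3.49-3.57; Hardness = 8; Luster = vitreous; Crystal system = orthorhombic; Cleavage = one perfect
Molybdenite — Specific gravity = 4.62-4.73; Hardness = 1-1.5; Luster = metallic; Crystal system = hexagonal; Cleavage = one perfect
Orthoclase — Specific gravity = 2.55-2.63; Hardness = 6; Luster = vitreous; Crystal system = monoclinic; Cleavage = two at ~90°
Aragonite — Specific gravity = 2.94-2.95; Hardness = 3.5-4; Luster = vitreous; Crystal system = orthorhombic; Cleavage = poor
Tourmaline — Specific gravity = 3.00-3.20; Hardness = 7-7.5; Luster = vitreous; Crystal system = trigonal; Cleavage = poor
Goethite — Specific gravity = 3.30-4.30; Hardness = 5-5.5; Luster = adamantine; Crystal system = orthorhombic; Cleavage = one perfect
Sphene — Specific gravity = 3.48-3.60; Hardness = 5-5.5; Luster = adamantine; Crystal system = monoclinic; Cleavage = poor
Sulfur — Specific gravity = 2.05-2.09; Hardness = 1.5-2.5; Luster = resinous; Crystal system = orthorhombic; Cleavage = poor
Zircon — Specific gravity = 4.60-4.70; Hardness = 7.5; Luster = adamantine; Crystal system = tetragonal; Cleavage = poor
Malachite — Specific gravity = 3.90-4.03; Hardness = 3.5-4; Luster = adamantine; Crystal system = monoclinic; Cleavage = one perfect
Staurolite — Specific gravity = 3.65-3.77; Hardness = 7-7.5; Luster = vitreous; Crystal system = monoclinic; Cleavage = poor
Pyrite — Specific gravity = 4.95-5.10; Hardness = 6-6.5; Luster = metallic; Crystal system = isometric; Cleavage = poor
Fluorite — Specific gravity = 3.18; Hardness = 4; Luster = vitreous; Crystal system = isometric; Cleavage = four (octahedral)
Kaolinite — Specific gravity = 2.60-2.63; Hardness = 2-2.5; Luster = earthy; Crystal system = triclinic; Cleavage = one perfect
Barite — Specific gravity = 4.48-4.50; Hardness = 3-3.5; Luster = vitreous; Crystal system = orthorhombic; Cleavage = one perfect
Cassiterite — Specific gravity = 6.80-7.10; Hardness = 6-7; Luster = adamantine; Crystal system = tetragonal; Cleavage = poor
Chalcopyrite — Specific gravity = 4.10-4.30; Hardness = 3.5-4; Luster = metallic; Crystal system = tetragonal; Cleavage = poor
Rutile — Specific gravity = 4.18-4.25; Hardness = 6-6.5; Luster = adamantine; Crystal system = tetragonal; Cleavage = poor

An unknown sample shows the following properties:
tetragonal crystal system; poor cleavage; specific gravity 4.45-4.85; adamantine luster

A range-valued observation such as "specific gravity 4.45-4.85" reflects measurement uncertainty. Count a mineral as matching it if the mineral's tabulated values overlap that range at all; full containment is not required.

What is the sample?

Tetragonal crystal system — only Zircon, Cassiterite, Chalcopyrite, Rutile remain.
Poor cleavage — every remaining candidate is consistent.
Specific gravity 4.45-4.85 — narrows the field to Zircon.
Adamantine luster — no further eliminations.
Zircon is the sole remaining match.

Zircon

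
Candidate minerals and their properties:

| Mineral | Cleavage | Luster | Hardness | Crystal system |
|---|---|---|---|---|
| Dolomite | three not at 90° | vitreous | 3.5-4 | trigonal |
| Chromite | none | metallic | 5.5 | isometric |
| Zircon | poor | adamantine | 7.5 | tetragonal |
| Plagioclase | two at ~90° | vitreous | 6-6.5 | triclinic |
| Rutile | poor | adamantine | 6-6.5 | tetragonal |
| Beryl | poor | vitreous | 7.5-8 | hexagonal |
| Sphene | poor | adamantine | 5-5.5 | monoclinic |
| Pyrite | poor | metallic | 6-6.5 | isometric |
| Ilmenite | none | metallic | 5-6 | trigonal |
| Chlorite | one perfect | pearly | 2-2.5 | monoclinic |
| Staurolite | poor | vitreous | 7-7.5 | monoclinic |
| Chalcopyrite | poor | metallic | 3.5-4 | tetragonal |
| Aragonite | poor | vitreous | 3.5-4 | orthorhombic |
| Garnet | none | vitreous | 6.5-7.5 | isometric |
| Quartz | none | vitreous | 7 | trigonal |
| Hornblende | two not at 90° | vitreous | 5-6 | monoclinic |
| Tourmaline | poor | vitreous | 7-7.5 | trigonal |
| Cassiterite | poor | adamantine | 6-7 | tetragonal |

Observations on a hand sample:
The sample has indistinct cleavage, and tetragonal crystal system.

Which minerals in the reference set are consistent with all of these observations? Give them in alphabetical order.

Indistinct cleavage: leaves Zircon, Rutile, Beryl, Sphene, Pyrite, Staurolite, Chalcopyrite, Aragonite, Tourmaline, Cassiterite.
Tetragonal crystal system: narrows the field to Zircon, Rutile, Chalcopyrite, Cassiterite.
The minerals that satisfy all observations are Cassiterite, Chalcopyrite, Rutile, Zircon.

Cassiterite, Chalcopyrite, Rutile, Zircon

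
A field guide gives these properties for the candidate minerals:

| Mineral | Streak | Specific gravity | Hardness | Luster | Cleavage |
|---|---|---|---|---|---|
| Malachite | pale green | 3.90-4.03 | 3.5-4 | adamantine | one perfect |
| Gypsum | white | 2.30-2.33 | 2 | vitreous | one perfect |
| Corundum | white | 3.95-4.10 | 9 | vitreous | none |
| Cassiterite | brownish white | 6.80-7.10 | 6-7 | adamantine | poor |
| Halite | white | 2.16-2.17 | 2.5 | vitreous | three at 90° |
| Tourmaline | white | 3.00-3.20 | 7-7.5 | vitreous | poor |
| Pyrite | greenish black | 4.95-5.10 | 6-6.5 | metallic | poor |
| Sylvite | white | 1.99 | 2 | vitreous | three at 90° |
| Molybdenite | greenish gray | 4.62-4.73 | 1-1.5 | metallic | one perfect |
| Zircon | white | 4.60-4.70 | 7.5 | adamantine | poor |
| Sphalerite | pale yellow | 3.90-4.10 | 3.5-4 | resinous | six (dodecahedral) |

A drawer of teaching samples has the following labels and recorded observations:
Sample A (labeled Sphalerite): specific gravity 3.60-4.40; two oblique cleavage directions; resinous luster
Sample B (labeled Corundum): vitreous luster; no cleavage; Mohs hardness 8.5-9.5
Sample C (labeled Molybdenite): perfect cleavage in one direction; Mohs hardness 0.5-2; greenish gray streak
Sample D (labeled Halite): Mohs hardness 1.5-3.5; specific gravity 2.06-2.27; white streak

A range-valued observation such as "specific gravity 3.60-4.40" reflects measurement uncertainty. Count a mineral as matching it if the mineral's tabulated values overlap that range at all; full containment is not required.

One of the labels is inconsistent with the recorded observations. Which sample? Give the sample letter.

A

Sample A: two oblique cleavage directions is outside the reference for Sphalerite (cleavage six (dodecahedral)) — mislabeled.
Sample B: observations are consistent with Corundum.
Sample C: observations are consistent with Molybdenite.
Sample D: observations are consistent with Halite.
Sample A is the mislabeled one.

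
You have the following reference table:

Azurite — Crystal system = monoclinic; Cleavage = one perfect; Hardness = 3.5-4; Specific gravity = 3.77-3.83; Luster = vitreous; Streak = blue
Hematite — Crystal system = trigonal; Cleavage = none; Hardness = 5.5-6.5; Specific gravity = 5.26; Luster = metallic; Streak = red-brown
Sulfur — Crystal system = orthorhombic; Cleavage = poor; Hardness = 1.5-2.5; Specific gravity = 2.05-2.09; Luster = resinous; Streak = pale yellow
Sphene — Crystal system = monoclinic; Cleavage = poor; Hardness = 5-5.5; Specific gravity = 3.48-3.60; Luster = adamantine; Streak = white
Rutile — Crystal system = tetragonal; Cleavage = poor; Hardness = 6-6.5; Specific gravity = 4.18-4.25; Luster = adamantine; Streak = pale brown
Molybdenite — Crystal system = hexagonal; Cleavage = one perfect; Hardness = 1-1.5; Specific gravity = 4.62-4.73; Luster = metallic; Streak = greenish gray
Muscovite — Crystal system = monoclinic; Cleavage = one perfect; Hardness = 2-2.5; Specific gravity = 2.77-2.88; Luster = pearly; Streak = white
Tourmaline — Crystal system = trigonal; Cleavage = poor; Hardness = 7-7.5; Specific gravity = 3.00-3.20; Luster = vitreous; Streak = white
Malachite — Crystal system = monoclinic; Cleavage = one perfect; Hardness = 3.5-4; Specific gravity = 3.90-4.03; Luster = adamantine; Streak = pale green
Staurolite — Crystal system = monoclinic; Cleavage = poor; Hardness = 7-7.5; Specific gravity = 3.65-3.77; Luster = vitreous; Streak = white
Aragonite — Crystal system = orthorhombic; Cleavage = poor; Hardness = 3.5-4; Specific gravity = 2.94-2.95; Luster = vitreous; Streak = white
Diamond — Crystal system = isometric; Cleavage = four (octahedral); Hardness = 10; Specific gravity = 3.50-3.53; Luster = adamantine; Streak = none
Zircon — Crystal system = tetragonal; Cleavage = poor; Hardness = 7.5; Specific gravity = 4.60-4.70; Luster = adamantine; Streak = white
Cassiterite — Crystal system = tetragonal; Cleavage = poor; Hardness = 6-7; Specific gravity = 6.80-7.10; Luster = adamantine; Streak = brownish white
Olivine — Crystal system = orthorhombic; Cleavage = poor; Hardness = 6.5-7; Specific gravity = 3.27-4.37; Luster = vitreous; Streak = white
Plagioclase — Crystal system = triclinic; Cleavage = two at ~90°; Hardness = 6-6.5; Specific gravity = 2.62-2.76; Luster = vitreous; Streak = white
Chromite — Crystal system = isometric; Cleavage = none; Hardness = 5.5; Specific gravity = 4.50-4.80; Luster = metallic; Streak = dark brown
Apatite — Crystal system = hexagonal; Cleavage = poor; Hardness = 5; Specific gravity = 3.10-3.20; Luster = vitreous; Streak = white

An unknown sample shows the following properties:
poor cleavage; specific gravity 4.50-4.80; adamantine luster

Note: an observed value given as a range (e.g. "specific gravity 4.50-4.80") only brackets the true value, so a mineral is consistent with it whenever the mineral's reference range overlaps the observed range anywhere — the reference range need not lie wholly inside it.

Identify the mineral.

Zircon

Poor cleavage: Sulfur, Sphene, Rutile, Tourmaline, Staurolite, Aragonite, Zircon, Cassiterite, Olivine, Apatite remain.
Specific gravity 4.50-4.80: leaves Zircon.
Adamantine luster: no further eliminations.
Zircon is the sole remaining match.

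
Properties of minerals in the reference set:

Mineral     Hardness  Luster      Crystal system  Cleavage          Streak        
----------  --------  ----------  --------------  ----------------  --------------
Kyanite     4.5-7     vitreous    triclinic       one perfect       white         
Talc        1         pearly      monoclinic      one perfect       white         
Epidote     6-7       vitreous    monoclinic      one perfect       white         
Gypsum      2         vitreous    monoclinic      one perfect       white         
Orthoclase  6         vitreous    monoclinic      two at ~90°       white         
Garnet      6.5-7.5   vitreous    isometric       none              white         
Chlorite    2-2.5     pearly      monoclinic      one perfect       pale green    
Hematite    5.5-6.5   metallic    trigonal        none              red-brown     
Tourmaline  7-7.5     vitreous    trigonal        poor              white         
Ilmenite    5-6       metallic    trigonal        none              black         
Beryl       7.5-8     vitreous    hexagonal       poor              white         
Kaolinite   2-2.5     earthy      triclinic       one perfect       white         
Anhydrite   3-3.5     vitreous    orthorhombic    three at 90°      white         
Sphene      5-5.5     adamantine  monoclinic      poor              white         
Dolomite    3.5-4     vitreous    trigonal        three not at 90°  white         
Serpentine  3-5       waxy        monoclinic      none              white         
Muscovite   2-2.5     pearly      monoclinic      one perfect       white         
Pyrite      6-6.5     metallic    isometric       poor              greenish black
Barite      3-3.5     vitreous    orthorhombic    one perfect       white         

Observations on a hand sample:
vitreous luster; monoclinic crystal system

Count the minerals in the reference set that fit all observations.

3

Vitreous luster: narrows the field to Kyanite, Epidote, Gypsum, Orthoclase, Garnet, Tourmaline, Beryl, Anhydrite, Dolomite, Barite.
Monoclinic crystal system: Epidote, Gypsum, Orthoclase remain.
Remaining candidates: Epidote, Gypsum, Orthoclase.
That is 3 minerals.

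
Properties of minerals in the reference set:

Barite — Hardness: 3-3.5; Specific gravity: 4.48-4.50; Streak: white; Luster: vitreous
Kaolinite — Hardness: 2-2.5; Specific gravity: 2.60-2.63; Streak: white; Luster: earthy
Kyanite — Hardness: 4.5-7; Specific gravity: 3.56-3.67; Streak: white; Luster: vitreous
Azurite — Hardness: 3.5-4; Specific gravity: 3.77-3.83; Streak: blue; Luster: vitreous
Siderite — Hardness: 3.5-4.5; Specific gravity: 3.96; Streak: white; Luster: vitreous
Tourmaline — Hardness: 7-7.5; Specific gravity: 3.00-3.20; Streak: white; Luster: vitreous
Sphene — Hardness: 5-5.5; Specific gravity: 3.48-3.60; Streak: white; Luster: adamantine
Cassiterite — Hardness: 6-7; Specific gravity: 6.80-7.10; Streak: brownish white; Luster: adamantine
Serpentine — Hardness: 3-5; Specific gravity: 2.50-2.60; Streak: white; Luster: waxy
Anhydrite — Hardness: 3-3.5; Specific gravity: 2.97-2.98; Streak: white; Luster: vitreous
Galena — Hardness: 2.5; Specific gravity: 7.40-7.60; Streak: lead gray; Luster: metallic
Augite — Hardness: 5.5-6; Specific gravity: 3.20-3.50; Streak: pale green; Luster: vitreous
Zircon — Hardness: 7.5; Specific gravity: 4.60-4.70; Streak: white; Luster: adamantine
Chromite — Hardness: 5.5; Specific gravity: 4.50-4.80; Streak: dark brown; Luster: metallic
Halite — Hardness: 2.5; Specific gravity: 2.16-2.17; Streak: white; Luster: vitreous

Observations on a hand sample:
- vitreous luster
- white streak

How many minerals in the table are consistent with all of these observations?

Vitreous luster — only Barite, Kyanite, Azurite, Siderite, Tourmaline, Anhydrite, Augite, Halite remain.
White streak eliminates Azurite, Augite.
Remaining candidates: Anhydrite, Barite, Halite, Kyanite, Siderite, Tourmaline.
That is 6 minerals.

6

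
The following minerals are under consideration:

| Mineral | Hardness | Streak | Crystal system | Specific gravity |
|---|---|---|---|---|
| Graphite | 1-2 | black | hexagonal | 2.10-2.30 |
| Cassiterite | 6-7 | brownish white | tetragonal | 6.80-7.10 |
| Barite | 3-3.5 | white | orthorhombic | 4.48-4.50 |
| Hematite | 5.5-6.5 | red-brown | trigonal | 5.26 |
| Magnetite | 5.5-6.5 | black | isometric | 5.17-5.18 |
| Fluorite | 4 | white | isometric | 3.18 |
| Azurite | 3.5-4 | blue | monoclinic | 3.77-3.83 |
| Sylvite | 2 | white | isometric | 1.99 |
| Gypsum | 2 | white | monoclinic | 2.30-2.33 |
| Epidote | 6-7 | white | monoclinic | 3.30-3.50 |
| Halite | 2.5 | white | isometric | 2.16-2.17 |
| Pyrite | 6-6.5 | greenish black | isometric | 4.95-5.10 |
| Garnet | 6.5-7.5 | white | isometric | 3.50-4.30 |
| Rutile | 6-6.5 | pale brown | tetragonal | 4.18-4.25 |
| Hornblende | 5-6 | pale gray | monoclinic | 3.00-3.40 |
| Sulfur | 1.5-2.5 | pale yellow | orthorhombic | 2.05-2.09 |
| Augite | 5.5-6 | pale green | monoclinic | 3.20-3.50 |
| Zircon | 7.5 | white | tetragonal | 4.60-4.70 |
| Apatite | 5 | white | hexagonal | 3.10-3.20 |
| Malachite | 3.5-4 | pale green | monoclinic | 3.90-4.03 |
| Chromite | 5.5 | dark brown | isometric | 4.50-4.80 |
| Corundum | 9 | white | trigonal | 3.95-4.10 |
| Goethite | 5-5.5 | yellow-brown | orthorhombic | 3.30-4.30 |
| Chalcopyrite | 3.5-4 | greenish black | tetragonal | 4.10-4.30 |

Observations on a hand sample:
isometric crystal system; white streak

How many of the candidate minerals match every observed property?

Isometric crystal system: leaves Magnetite, Fluorite, Sylvite, Halite, Pyrite, Garnet, Chromite.
White streak eliminates Magnetite, Pyrite, Chromite.
Consistent with every observation: Fluorite, Garnet, Halite, Sylvite.
That is 4 minerals.

4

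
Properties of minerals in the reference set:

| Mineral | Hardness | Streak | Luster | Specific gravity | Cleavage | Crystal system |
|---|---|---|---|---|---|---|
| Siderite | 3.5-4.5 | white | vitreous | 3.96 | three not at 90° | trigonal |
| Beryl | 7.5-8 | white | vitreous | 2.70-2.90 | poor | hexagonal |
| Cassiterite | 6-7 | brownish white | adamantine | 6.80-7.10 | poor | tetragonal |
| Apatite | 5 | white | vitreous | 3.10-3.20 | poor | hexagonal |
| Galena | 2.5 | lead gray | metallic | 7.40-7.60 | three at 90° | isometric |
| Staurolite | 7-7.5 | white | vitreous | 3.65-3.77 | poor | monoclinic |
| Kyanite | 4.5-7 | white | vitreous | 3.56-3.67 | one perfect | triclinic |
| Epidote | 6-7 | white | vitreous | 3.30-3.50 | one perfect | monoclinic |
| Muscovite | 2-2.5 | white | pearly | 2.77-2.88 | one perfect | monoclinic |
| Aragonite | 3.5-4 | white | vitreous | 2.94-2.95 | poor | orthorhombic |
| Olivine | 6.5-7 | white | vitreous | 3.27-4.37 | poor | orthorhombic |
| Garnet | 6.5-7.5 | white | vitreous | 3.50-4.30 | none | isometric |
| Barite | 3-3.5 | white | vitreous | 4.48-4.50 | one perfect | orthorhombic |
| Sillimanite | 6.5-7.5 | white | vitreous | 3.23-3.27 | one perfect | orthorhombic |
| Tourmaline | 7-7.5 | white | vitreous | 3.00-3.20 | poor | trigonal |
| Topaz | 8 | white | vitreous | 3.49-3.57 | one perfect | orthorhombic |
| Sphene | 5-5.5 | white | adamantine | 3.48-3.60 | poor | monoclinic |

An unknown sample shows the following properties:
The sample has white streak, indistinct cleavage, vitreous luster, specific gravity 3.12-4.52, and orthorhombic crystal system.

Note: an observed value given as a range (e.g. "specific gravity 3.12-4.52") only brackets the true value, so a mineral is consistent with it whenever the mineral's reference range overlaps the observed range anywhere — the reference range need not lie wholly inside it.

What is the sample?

White streak is inconsistent with Cassiterite, Galena.
Indistinct cleavage: leaves Beryl, Apatite, Staurolite, Aragonite, Olivine, Tourmaline, Sphene.
Vitreous luster eliminates Sphene.
Specific gravity 3.12-4.52 rules out Beryl, Aragonite.
Orthorhombic crystal system: only Olivine remains.
Olivine is the sole remaining match.

Olivine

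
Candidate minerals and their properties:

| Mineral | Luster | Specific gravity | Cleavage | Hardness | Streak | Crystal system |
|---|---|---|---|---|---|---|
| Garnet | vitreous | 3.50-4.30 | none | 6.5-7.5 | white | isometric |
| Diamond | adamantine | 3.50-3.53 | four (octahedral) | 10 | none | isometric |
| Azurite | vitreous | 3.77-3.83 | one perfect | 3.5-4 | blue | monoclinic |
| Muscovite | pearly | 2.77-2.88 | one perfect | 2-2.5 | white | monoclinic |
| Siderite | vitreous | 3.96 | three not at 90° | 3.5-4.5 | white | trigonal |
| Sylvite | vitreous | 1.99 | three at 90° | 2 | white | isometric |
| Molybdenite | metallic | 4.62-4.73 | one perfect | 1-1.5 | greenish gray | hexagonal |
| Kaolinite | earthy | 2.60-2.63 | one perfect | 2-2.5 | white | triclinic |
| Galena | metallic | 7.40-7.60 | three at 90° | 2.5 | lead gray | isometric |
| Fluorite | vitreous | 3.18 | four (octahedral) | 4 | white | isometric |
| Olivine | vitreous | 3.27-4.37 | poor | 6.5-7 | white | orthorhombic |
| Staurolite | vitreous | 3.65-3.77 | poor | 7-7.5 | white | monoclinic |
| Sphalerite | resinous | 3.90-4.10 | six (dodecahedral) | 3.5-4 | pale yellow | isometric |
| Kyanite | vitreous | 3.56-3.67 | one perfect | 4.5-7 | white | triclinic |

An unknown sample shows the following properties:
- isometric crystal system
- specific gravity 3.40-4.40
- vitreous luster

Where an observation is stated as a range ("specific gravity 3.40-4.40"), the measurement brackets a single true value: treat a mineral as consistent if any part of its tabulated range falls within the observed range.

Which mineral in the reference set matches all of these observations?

Garnet

Isometric crystal system — narrows the field to Garnet, Diamond, Sylvite, Galena, Fluorite, Sphalerite.
Specific gravity 3.40-4.40 excludes Sylvite, Galena, Fluorite.
Vitreous luster — narrows the field to Garnet.
The only mineral consistent with every observation is Garnet.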